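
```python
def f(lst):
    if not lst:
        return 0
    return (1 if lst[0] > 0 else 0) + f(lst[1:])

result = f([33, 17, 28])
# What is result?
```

Count of positive elements in [33, 17, 28] = 3

Answer: 3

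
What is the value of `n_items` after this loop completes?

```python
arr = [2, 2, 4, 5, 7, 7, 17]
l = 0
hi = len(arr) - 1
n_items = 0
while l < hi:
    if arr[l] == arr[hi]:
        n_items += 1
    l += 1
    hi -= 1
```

Count matching pairs from ends
`n_items` takes the values: 0

Answer: 0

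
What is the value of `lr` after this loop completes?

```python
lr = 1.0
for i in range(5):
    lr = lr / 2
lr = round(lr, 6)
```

Halving LR 5 times: 1 / 2^5
`lr` takes the values: 1.0 → 0.5 → 0.25 → 0.125 → 0.0625 → 0.03125

Answer: 0.03125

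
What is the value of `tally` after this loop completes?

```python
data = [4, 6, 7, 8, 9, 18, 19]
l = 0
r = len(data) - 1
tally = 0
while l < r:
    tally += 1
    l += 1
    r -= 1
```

Iterations until pointers meet (list length 7)
`tally` takes the values: 0 → 1 → 2 → 3

Answer: 3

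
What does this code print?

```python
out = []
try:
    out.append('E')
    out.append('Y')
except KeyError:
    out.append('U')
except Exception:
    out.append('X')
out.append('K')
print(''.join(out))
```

Execution trace: 'E' (try body) → 'Y' (try body, no exception) → 'K' (after the try/except). Output: EYK

Answer: EYK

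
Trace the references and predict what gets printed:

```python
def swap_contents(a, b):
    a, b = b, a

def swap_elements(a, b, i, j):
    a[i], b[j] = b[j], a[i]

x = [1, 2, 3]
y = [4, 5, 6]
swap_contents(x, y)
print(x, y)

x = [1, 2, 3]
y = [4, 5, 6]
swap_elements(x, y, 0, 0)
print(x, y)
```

Key concept: parameter rebinding vs mutation.
Step by step:
`x = [1, 2, 3]` → x = [1, 2, 3]
`y = [4, 5, 6]` → y = [4, 5, 6]
`swap_contents(x, y)` → no visible change to tracked variables
`print(x, y)` → prints [1, 2, 3] [4, 5, 6]
`x = [1, 2, 3]` → x = [1, 2, 3]
`y = [4, 5, 6]` → y = [4, 5, 6]
`swap_elements(x, y, 0, 0)` → x = [4, 2, 3]; y = [1, 5, 6]
`print(x, y)` → prints [4, 2, 3] [1, 5, 6]

Answer:
[1, 2, 3] [4, 5, 6]
[4, 2, 3] [1, 5, 6]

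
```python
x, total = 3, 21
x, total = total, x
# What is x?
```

Trace:
`x, total = 3, 21` → x = 3; total = 21
`x, total = total, x` → x = 21; total = 3
So x = 21

Answer: 21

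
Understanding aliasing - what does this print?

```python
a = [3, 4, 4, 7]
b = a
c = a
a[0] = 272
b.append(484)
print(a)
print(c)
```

Key concept: multiple aliases.
Step by step:
`a = [3, 4, 4, 7]` → a = [3, 4, 4, 7]
`b = a` → b = [3, 4, 4, 7] (same object as a)
`c = a` → c = [3, 4, 4, 7] (same object as a, b)
`a[0] = 272` → a = [272, 4, 4, 7] (same object as b, c); b = [272, 4, 4, 7] (same object as a, c); c = [272, 4, 4, 7] (same object as a, b)
`b.append(484)` → a = [272, 4, 4, 7, 484] (same object as b, c); b = [272, 4, 4, 7, 484] (same object as a, c); c = [272, 4, 4, 7, 484] (same object as a, b)
`print(a)` → prints [272, 4, 4, 7, 484]
`print(c)` → prints [272, 4, 4, 7, 484]

Answer:
[272, 4, 4, 7, 484]
[272, 4, 4, 7, 484]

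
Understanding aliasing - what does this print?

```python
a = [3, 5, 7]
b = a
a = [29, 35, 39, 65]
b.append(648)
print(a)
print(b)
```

Key concept: rebinding vs mutation: a is rebound to a new list, b still points at the original.
Step by step:
`a = [3, 5, 7]` → a = [3, 5, 7]
`b = a` → b = [3, 5, 7] (same object as a)
`a = [29, 35, 39, 65]` → a = [29, 35, 39, 65]
`b.append(648)` → b = [3, 5, 7, 648]
`print(a)` → prints [29, 35, 39, 65]
`print(b)` → prints [3, 5, 7, 648]

Answer:
[29, 35, 39, 65]
[3, 5, 7, 648]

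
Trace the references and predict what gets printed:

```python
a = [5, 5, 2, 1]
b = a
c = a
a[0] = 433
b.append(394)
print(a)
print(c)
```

Key concept: multiple aliases.
Step by step:
`a = [5, 5, 2, 1]` → a = [5, 5, 2, 1]
`b = a` → b = [5, 5, 2, 1] (same object as a)
`c = a` → c = [5, 5, 2, 1] (same object as a, b)
`a[0] = 433` → a = [433, 5, 2, 1] (same object as b, c); b = [433, 5, 2, 1] (same object as a, c); c = [433, 5, 2, 1] (same object as a, b)
`b.append(394)` → a = [433, 5, 2, 1, 394] (same object as b, c); b = [433, 5, 2, 1, 394] (same object as a, c); c = [433, 5, 2, 1, 394] (same object as a, b)
`print(a)` → prints [433, 5, 2, 1, 394]
`print(c)` → prints [433, 5, 2, 1, 394]

Answer:
[433, 5, 2, 1, 394]
[433, 5, 2, 1, 394]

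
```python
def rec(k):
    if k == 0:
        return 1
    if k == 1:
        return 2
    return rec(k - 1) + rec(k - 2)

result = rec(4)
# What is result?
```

Build up from base cases: rec(0)=1, rec(1)=2, rec(2)=3, rec(3)=5, rec(4)=8

Answer: 8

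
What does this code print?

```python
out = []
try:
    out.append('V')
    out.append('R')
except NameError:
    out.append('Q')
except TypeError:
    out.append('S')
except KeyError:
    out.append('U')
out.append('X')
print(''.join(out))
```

Execution trace: 'V' (try body) → 'R' (try body, no exception) → 'X' (after the try/except). Output: VRX

Answer: VRX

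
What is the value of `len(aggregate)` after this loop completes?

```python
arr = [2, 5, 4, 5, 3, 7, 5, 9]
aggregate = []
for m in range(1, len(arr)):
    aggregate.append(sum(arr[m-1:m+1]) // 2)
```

Number of 2-element averages
`aggregate` takes the values: [] → [3] → [3, 4] → [3, 4, 4] → [3, 4, 4, 4] → [3, 4, 4, 4, 5] → [3, 4, 4, 4, 5, 6] → [3, 4, 4, 4, 5, 6, 7]
So `len(aggregate)` = 7

Answer: 7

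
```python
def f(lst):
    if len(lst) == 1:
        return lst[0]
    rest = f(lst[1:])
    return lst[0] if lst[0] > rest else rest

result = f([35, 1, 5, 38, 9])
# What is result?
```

Recursive max over [35, 1, 5, 38, 9] = 38

Answer: 38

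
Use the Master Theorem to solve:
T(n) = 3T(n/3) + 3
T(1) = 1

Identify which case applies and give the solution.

a=3, b=3, f(n)=3. log_3(3) = 1. Since c=0 < 1, Case 1 applies: T(n) = Θ(n^log_b(a)) = O(n).

Answer: O(n) - Case 1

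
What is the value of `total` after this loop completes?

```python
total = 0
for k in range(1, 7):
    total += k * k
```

Sum of squares 1² to 6² = 91
`total` takes the values: 0 → 1 → 5 → 14 → 30 → 55 → 91

Answer: 91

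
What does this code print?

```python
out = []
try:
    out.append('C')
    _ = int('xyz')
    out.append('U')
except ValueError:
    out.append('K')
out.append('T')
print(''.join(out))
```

Execution trace: 'C' (try body) → 'K' (except ValueError) → 'T' (after the try/except). Output: CKT

Answer: CKT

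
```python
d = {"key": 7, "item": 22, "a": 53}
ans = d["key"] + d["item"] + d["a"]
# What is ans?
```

Trace:
`d = {"key": 7, "item": 22, "a": 53}` → d = {'key': 7, 'item': 22, 'a': 53}
`ans = d["key"] + d["item"] + d["a"]` → ans = 82
So ans = 82

Answer: 82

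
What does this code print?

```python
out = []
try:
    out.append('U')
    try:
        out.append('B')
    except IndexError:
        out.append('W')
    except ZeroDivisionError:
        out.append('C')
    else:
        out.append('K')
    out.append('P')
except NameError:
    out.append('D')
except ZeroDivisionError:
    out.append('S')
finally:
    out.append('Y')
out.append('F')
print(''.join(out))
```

Execution trace: 'U' (try body) → 'B' (inner try body, no exception) → 'K' (inner else) → 'P' (try body, no exception) → 'Y' (finally) → 'F' (after the try/except). Output: UBKPYF

Answer: UBKPYF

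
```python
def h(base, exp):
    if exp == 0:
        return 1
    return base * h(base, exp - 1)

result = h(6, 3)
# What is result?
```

h(6, 3) = 6 * 6 * 6 = 216

Answer: 216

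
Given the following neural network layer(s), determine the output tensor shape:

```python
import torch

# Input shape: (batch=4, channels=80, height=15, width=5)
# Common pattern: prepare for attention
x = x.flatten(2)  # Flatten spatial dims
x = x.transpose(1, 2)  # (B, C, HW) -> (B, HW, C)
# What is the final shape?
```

Input: (4, 80, 15, 5) -> after flatten(2): (4, 80, 75) -> Output: (4, 75, 80)

Answer: (4, 75, 80)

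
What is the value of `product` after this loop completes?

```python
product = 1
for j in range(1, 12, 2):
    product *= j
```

Product of 1, 3, 5, ... up to 11
`product` takes the values: 1 → 3 → 15 → 105 → 945 → 10395

Answer: 10395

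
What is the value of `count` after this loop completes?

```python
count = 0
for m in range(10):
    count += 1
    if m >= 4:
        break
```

Loop breaks when m reaches 4, count is 5
`count` takes the values: 0 → 1 → 2 → 3 → 4 → 5

Answer: 5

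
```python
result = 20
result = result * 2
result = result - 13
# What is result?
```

Trace:
`result = 20` → result = 20
`result = result * 2` → result = 40
`result = result - 13` → result = 27
So result = 27

Answer: 27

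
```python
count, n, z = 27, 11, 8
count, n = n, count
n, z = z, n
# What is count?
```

Trace:
`count, n, z = 27, 11, 8` → count = 27; n = 11; z = 8
`count, n = n, count` → count = 11; n = 27
`n, z = z, n` → n = 8; z = 27
So count = 11

Answer: 11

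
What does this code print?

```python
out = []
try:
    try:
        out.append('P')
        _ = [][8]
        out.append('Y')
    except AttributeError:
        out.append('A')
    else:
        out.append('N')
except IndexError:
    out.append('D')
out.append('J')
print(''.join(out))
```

Execution trace: 'P' (inner try body) → 'D' (outer except IndexError) → 'J' (after the try/except). Output: PDJ

Answer: PDJ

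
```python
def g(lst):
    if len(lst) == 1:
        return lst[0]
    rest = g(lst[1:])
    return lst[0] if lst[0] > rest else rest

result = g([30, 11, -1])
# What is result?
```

Recursive max over [30, 11, -1] = 30

Answer: 30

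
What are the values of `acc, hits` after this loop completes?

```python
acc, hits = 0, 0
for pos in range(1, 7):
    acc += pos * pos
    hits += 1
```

Sum of squares and count
`acc, hits` takes the values: (0, 0) → (1, 0) → (1, 1) → (5, 1) → (5, 2) → (14, 2) → (14, 3) → (30, 3) → (30, 4) → (55, 4) → (55, 5) → (91, 5) → (91, 6)

Answer: 91, 6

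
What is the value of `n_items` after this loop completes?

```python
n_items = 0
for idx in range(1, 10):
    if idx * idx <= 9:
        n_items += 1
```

Count numbers where idx² ≤ 9
`n_items` takes the values: 0 → 1 → 2 → 3

Answer: 3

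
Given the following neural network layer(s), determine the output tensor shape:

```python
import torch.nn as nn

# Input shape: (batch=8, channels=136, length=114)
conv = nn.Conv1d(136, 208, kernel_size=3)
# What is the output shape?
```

Input: (8, 136, 114) -> Output: (8, 208, 112)

Answer: (8, 208, 112)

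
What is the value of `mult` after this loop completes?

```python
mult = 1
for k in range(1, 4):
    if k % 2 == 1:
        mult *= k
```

Product of odd numbers 1 to 3
`mult` takes the values: 1 → 3

Answer: 3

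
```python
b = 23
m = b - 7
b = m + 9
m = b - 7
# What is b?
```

Trace:
`b = 23` → b = 23
`m = b - 7` → m = 16
`b = m + 9` → b = 25
`m = b - 7` → m = 18
So b = 25

Answer: 25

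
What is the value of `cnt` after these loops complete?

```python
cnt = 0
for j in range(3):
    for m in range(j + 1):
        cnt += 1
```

Triangle: 1 + 2 + ... + 3
`cnt` takes the values: 0 → 1 → 2 → 3 → 4 → 5 → 6

Answer: 6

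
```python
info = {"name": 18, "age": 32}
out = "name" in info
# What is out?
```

Trace:
`info = {"name": 18, "age": 32}` → info = {'name': 18, 'age': 32}
`out = "name" in info` → out = True
So out = True

Answer: True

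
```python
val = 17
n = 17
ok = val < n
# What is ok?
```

Trace:
`val = 17` → val = 17
`n = 17` → n = 17
`ok = val < n` → ok = False
So ok = False

Answer: False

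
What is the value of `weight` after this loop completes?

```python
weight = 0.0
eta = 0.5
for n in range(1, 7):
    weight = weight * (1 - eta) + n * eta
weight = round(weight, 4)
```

Moving average with lr=0.5
`weight` takes the values: 0.0 → 0.5 → 1.25 → 2.125 → 3.0625 → 4.03125 → 5.015625 → 5.0156

Answer: 5.0156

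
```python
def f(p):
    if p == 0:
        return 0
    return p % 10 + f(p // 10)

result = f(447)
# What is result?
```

Sum of digits of 447: 7 + 4 + 4 = 15

Answer: 15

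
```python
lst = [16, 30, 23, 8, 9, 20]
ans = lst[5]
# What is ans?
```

Trace:
`lst = [16, 30, 23, 8, 9, 20]` → lst = [16, 30, 23, 8, 9, 20]
`ans = lst[5]` → ans = 20
So ans = 20

Answer: 20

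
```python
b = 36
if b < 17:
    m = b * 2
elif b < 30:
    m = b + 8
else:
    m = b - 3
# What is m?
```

Trace:
`b = 36` → b = 36
`if b < 17: ...` → b < 17 is False, b < 30 is False, take else branch → m = 33
So m = 33

Answer: 33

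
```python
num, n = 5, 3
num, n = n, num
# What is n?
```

Trace:
`num, n = 5, 3` → num = 5; n = 3
`num, n = n, num` → num = 3; n = 5
So n = 5

Answer: 5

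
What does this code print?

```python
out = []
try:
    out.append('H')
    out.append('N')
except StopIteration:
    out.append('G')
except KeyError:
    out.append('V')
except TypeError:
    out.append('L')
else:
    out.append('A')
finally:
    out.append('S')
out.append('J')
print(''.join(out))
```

Execution trace: 'H' (try body) → 'N' (try body, no exception) → 'A' (else) → 'S' (finally) → 'J' (after the try/except). Output: HNASJ

Answer: HNASJ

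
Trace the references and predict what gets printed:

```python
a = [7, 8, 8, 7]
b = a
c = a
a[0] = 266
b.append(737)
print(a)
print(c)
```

Key concept: multiple aliases.
Step by step:
`a = [7, 8, 8, 7]` → a = [7, 8, 8, 7]
`b = a` → b = [7, 8, 8, 7] (same object as a)
`c = a` → c = [7, 8, 8, 7] (same object as a, b)
`a[0] = 266` → a = [266, 8, 8, 7] (same object as b, c); b = [266, 8, 8, 7] (same object as a, c); c = [266, 8, 8, 7] (same object as a, b)
`b.append(737)` → a = [266, 8, 8, 7, 737] (same object as b, c); b = [266, 8, 8, 7, 737] (same object as a, c); c = [266, 8, 8, 7, 737] (same object as a, b)
`print(a)` → prints [266, 8, 8, 7, 737]
`print(c)` → prints [266, 8, 8, 7, 737]

Answer:
[266, 8, 8, 7, 737]
[266, 8, 8, 7, 737]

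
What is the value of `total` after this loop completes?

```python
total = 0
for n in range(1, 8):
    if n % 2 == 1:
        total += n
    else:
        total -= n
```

Add odd, subtract even
`total` takes the values: 0 → 1 → -1 → 2 → -2 → 3 → -3 → 4

Answer: 4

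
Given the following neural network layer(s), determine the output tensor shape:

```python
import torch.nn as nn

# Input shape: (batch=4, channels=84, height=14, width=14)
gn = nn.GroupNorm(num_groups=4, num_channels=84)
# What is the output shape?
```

Input: (4, 84, 14, 14) -> Output: (4, 84, 14, 14)

Answer: (4, 84, 14, 14)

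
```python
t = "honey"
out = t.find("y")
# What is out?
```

Trace:
`t = "honey"` → t = 'honey'
`out = t.find("y")` → out = 4
So out = 4

Answer: 4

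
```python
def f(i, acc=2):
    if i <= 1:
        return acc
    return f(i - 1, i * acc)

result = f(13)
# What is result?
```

Accumulator trace (n, acc): (13, 2) -> (12, 26) -> (11, 312) -> (10, 3432) -> (9, 34320) -> (8, 308880) -> (7, 2471040) -> (6, 17297280) -> (5, 103783680) -> (4, 518918400) -> (3, 2075673600) -> (2, 6227020800) -> (1, 12454041600) -> return 12454041600

Answer: 12454041600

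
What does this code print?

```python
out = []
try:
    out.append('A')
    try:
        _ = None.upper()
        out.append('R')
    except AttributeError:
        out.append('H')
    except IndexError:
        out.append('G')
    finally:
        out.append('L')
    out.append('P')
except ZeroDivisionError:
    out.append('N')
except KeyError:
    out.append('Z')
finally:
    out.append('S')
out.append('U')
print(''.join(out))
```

Execution trace: 'A' (try body) → 'H' (inner except AttributeError) → 'L' (inner finally) → 'P' (try body, no exception) → 'S' (finally) → 'U' (after the try/except). Output: AHLPSU

Answer: AHLPSU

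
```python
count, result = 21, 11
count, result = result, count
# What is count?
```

Trace:
`count, result = 21, 11` → count = 21; result = 11
`count, result = result, count` → count = 11; result = 21
So count = 11

Answer: 11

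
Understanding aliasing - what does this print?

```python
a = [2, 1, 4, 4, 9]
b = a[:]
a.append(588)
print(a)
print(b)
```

Key concept: slice [:] creates copy.
Step by step:
`a = [2, 1, 4, 4, 9]` → a = [2, 1, 4, 4, 9]
`b = a[:]` → b = [2, 1, 4, 4, 9]
`a.append(588)` → a = [2, 1, 4, 4, 9, 588]
`print(a)` → prints [2, 1, 4, 4, 9, 588]
`print(b)` → prints [2, 1, 4, 4, 9]

Answer:
[2, 1, 4, 4, 9, 588]
[2, 1, 4, 4, 9]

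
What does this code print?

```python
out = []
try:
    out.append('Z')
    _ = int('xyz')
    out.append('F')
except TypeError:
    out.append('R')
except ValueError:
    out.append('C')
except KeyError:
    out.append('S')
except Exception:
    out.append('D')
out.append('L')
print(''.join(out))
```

Execution trace: 'Z' (try body) → 'C' (except ValueError) → 'L' (after the try/except). Output: ZCL

Answer: ZCL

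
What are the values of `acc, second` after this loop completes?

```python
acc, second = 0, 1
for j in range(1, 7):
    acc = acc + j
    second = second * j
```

Sum and factorial of 1 to 6
`acc, second` takes the values: (0, 1) → (1, 1) → (3, 1) → (3, 2) → (6, 2) → (6, 6) → (10, 6) → (10, 24) → (15, 24) → (15, 120) → (21, 120) → (21, 720)

Answer: 21, 720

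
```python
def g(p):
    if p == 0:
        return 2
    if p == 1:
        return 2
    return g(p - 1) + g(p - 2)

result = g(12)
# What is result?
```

Build up from base cases: g(0)=2, g(1)=2, g(2)=4, g(3)=6, g(4)=10, g(5)=16, g(6)=26, ..., g(12)=466

Answer: 466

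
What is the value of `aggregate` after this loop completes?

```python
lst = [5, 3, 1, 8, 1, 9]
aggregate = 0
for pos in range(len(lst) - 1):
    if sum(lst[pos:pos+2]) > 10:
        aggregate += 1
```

Count windows with sum > 10
`aggregate` takes the values: 0

Answer: 0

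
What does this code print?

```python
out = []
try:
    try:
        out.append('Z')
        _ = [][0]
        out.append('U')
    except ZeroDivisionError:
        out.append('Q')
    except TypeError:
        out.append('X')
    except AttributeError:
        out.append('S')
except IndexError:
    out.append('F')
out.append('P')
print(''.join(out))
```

Execution trace: 'Z' (try body) → 'F' (outer except IndexError) → 'P' (after the try/except). Output: ZFP

Answer: ZFP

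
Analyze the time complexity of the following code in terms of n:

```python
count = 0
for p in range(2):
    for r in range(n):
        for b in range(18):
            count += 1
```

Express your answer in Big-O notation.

Each loop level contributes: 1 × n × 1. Multiplying the contributions gives O(n).

Answer: O(n)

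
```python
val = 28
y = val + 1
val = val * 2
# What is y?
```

Trace:
`val = 28` → val = 28
`y = val + 1` → y = 29
`val = val * 2` → val = 56
So y = 29

Answer: 29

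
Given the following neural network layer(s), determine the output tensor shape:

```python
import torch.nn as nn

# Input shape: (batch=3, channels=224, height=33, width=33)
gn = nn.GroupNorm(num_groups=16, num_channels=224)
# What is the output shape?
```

Input: (3, 224, 33, 33) -> Output: (3, 224, 33, 33)

Answer: (3, 224, 33, 33)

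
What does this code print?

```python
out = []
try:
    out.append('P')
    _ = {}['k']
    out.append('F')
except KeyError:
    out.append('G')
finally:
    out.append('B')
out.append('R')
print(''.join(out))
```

Execution trace: 'P' (try body) → 'G' (except KeyError) → 'B' (finally) → 'R' (after the try/except). Output: PGBR

Answer: PGBR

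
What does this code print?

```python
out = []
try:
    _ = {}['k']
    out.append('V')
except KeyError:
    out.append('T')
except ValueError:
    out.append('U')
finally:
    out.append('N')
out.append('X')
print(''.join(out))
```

Execution trace: 'T' (except KeyError) → 'N' (finally) → 'X' (after the try/except). Output: TNX

Answer: TNX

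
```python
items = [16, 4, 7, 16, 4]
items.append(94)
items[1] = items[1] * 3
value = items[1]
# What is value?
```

Trace:
`items = [16, 4, 7, 16, 4]` → items = [16, 4, 7, 16, 4]
`items.append(94)` → items = [16, 4, 7, 16, 4, 94]
`items[1] = items[1] * 3` → items = [16, 12, 7, 16, 4, 94]
`value = items[1]` → value = 12
So value = 12

Answer: 12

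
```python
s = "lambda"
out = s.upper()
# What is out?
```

Trace:
`s = "lambda"` → s = 'lambda'
`out = s.upper()` → out = 'LAMBDA'
So out = 'LAMBDA'

Answer: 'LAMBDA'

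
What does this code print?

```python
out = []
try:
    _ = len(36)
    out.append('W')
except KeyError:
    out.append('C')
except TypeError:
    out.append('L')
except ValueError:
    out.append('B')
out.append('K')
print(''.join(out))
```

Execution trace: 'L' (except TypeError) → 'K' (after the try/except). Output: LK

Answer: LK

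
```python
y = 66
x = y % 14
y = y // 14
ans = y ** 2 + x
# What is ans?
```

Trace:
`y = 66` → y = 66
`x = y % 14` → x = 10
`y = y // 14` → y = 4
`ans = y ** 2 + x` → ans = 26
So ans = 26

Answer: 26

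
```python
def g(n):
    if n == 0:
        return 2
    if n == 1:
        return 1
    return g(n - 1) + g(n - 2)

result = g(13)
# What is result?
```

Build up from base cases: g(0)=2, g(1)=1, g(2)=3, g(3)=4, g(4)=7, g(5)=11, g(6)=18, ..., g(13)=521

Answer: 521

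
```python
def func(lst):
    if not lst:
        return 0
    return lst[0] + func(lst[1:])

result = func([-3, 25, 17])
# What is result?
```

(-3) + 25 + 17 + 0 = 39

Answer: 39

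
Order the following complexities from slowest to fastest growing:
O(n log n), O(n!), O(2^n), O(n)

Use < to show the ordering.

Ordered by growth rate: O(n) < O(n log n) < O(2^n) < O(n!)

Answer: O(n) < O(n log n) < O(2^n) < O(n!)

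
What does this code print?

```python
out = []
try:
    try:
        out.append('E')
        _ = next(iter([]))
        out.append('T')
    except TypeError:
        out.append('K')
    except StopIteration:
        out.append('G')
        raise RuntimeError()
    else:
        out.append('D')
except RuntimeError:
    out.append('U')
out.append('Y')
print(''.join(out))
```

Execution trace: 'E' (inner try body) → 'G' (inner except StopIteration) → 'U' (outer except RuntimeError) → 'Y' (after the try/except). Output: EGUY

Answer: EGUY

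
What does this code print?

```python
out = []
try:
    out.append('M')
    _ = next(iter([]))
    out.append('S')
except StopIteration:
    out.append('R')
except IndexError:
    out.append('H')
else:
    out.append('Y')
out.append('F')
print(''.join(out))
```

Execution trace: 'M' (try body) → 'R' (except StopIteration) → 'F' (after the try/except). Output: MRF

Answer: MRF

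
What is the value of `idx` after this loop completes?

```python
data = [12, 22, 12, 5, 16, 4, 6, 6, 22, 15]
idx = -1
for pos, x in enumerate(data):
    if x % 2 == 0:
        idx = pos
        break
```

First even number index in [12, 22, 12, 5, 16, 4, 6, 6, 22, 15]
`idx` takes the values: -1 → 0

Answer: 0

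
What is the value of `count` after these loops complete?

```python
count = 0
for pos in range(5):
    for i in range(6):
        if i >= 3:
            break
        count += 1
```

Inner breaks at 3, outer runs 5 times
`count` takes the values: 0 → 1 → 2 → 3 → 4 → 5 → 6 → 7 → 8 → 9 → 10 → 11 → 12 → 13 → 14 → 15

Answer: 15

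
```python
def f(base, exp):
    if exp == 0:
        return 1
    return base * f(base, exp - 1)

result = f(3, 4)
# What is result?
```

f(3, 4) = 3 * 3 * 3 * 3 = 81

Answer: 81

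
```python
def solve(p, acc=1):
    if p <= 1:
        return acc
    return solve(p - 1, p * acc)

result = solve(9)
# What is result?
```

Accumulator trace (n, acc): (9, 1) -> (8, 9) -> (7, 72) -> (6, 504) -> (5, 3024) -> (4, 15120) -> (3, 60480) -> (2, 181440) -> (1, 362880) -> return 362880

Answer: 362880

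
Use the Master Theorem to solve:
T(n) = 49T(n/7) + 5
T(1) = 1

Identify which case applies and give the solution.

a=49, b=7, f(n)=5. log_7(49) = 2. Since c=0 < 2, Case 1 applies: T(n) = Θ(n^log_b(a)) = O(n^2).

Answer: O(n^2) - Case 1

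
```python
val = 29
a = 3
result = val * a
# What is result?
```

Trace:
`val = 29` → val = 29
`a = 3` → a = 3
`result = val * a` → result = 87
So result = 87

Answer: 87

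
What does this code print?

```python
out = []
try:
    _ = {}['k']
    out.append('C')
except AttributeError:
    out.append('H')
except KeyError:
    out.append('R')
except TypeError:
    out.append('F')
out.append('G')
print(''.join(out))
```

Execution trace: 'R' (except KeyError) → 'G' (after the try/except). Output: RG

Answer: RG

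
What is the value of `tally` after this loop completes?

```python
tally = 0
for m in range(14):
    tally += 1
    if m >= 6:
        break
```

Loop breaks when m reaches 6, tally is 7
`tally` takes the values: 0 → 1 → 2 → 3 → 4 → 5 → 6 → 7

Answer: 7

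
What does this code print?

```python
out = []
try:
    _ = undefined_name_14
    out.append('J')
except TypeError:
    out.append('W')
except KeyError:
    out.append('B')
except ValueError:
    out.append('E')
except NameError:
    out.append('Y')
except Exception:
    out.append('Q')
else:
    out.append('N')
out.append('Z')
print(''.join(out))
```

Execution trace: 'Y' (except NameError) → 'Z' (after the try/except). Output: YZ

Answer: YZ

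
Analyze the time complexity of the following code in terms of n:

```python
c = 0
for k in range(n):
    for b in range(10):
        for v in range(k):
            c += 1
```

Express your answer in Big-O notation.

Each loop level contributes: n × 1 × n. Multiplying the contributions gives O(n^2).

Answer: O(n^2)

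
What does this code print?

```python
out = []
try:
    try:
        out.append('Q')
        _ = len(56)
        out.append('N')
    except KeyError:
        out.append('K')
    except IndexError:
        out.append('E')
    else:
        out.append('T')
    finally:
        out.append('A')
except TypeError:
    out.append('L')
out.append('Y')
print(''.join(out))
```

Execution trace: 'Q' (try body) → 'A' (finally) → 'L' (outer except TypeError) → 'Y' (after the try/except). Output: QALY

Answer: QALY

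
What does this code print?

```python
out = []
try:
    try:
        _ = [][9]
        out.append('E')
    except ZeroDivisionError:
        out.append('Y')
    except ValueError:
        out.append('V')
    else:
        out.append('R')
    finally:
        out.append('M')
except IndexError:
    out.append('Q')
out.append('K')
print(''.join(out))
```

Execution trace: 'M' (finally) → 'Q' (outer except IndexError) → 'K' (after the try/except). Output: MQK

Answer: MQK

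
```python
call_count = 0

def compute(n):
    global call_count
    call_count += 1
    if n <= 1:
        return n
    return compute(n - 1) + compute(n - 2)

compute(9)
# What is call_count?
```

Calls(n) = 1 + Calls(n-1) + Calls(n-2); Calls(0)=Calls(1)=1. For n=9 this gives 109.

Answer: 109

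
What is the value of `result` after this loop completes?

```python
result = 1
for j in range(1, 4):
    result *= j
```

3! = 6
`result` takes the values: 1 → 2 → 6

Answer: 6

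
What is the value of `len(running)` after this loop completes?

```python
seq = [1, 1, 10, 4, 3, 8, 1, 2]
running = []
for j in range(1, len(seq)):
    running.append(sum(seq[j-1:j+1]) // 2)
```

Number of 2-element averages
`running` takes the values: [] → [1] → [1, 5] → [1, 5, 7] → [1, 5, 7, 3] → [1, 5, 7, 3, 5] → [1, 5, 7, 3, 5, 4] → [1, 5, 7, 3, 5, 4, 1]
So `len(running)` = 7

Answer: 7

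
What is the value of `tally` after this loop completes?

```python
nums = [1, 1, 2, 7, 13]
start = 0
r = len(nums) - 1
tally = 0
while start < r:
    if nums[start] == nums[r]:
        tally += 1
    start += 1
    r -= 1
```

Count matching pairs from ends
`tally` takes the values: 0

Answer: 0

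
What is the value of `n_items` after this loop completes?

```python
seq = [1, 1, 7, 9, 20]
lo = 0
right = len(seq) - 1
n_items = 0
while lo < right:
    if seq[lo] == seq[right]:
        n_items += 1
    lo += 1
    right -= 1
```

Count matching pairs from ends
`n_items` takes the values: 0

Answer: 0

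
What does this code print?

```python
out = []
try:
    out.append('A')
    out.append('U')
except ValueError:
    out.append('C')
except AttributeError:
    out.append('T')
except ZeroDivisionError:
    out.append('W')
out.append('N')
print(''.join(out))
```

Execution trace: 'A' (try body) → 'U' (try body, no exception) → 'N' (after the try/except). Output: AUN

Answer: AUN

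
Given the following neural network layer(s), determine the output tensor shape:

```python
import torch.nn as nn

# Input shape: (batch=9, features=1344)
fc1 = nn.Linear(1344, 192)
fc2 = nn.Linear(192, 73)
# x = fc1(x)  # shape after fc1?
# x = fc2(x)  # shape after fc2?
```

Input: (9, 1344) -> after fc1: (9, 192) -> Output: (9, 73)

Answer: (9, 73)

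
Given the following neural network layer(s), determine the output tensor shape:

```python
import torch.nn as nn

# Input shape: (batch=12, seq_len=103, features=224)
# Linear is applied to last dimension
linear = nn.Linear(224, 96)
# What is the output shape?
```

Input: (12, 103, 224) -> Output: (12, 103, 96)

Answer: (12, 103, 96)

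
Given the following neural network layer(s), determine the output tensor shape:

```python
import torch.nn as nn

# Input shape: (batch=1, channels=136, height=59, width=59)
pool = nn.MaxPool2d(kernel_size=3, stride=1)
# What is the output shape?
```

Input: (1, 136, 59, 59) -> Output: (1, 136, 57, 57)

Answer: (1, 136, 57, 57)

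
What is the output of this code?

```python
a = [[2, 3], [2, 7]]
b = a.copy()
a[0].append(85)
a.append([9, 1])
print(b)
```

Key concept: shallow copy with nested lists.
Step by step:
`a = [[2, 3], [2, 7]]` → a = [[2, 3], [2, 7]]
`b = a.copy()` → b = [[2, 3], [2, 7]]
`a[0].append(85)` → a = [[2, 3, 85], [2, 7]]; b = [[2, 3, 85], [2, 7]]
`a.append([9, 1])` → a = [[2, 3, 85], [2, 7], [9, 1]]
`print(b)` → prints [[2, 3, 85], [2, 7]]

Answer: [[2, 3, 85], [2, 7]]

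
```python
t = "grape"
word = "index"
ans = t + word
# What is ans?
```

Trace:
`t = "grape"` → t = 'grape'
`word = "index"` → word = 'index'
`ans = t + word` → ans = 'grapeindex'
So ans = 'grapeindex'

Answer: 'grapeindex'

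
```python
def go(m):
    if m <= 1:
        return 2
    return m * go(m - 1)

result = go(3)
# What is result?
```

go(3) = 3 * 2 * 2 = 12

Answer: 12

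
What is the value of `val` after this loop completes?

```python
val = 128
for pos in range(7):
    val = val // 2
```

Halve 7 times: 128 // 2^7 = 1
`val` takes the values: 128 → 64 → 32 → 16 → 8 → 4 → 2 → 1

Answer: 1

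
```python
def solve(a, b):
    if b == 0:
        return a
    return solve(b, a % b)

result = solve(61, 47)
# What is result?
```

solve(61, 47) -> solve(47, 14) -> solve(14, 5) -> solve(5, 4) -> solve(4, 1) -> solve(1, 0) -> 1

Answer: 1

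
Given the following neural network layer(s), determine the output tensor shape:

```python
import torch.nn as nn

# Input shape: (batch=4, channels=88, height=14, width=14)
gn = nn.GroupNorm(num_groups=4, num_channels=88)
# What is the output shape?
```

Input: (4, 88, 14, 14) -> Output: (4, 88, 14, 14)

Answer: (4, 88, 14, 14)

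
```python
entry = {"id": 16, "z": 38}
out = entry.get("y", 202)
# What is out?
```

Trace:
`entry = {"id": 16, "z": 38}` → entry = {'id': 16, 'z': 38}
`out = entry.get("y", 202)` → out = 202
So out = 202

Answer: 202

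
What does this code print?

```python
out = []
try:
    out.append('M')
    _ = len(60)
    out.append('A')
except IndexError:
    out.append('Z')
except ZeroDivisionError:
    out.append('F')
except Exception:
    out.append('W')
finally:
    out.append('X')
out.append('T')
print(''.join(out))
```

Execution trace: 'M' (try body) → 'W' (except Exception) → 'X' (finally) → 'T' (after the try/except). Output: MWXT

Answer: MWXT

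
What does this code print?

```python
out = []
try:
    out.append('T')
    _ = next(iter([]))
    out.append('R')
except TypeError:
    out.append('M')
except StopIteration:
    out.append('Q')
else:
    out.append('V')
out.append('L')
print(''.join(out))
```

Execution trace: 'T' (try body) → 'Q' (except StopIteration) → 'L' (after the try/except). Output: TQL

Answer: TQL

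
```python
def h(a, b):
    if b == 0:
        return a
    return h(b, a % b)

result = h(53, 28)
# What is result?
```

h(53, 28) -> h(28, 25) -> h(25, 3) -> h(3, 1) -> h(1, 0) -> 1

Answer: 1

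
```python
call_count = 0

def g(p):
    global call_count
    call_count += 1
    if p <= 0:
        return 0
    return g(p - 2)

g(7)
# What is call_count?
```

Linear recursion stepping by 2: 5 calls from p=7 down to ≤0.

Answer: 5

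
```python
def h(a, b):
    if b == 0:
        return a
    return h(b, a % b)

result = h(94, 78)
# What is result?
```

h(94, 78) -> h(78, 16) -> h(16, 14) -> h(14, 2) -> h(2, 0) -> 2

Answer: 2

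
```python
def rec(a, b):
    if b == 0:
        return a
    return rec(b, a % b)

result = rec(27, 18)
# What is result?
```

rec(27, 18) -> rec(18, 9) -> rec(9, 0) -> 9

Answer: 9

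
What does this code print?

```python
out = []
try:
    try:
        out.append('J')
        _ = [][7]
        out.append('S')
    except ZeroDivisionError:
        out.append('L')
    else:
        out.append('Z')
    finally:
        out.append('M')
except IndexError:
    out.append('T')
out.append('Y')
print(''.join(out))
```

Execution trace: 'J' (try body) → 'M' (finally) → 'T' (outer except IndexError) → 'Y' (after the try/except). Output: JMTY

Answer: JMTY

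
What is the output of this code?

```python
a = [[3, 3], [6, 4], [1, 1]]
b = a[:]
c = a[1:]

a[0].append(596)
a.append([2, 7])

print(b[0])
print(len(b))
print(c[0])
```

Key concept: slice with nested mutation.
Step by step:
`a = [[3, 3], [6, 4], [1, 1]]` → a = [[3, 3], [6, 4], [1, 1]]
`b = a[:]` → b = [[3, 3], [6, 4], [1, 1]]
`c = a[1:]` → c = [[6, 4], [1, 1]]
`a[0].append(596)` → a = [[3, 3, 596], [6, 4], [1, 1]]; b = [[3, 3, 596], [6, 4], [1, 1]]
`a.append([2, 7])` → a = [[3, 3, 596], [6, 4], [1, 1], [2, 7]]
`print(b[0])` → prints [3, 3, 596]
`print(len(b))` → prints 3
`print(c[0])` → prints [6, 4]

Answer:
[3, 3, 596]
3
[6, 4]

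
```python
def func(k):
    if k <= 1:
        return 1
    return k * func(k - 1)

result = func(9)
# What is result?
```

func(9) = 9 * 8 * 7 * 6 * 5 * 4 * 3 * 2 * 1 = 362880

Answer: 362880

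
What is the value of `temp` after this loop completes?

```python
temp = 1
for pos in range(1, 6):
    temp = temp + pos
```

Start at 1, add 1 through 5
`temp` takes the values: 1 → 2 → 4 → 7 → 11 → 16

Answer: 16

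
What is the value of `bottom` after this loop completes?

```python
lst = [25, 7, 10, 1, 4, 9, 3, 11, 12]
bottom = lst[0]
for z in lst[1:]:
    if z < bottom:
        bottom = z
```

Minimum of [25, 7, 10, 1, 4, 9, 3, 11, 12]
`bottom` takes the values: 25 → 7 → 1

Answer: 1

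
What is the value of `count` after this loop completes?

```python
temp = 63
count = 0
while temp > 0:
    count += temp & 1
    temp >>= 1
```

Count set bits in 63 (binary: 0b111111)
`count` takes the values: 0 → 1 → 2 → 3 → 4 → 5 → 6

Answer: 6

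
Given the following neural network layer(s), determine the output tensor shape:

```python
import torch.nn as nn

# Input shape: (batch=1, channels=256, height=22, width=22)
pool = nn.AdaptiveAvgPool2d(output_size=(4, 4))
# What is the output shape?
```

Input: (1, 256, 22, 22) -> Output: (1, 256, 4, 4)

Answer: (1, 256, 4, 4)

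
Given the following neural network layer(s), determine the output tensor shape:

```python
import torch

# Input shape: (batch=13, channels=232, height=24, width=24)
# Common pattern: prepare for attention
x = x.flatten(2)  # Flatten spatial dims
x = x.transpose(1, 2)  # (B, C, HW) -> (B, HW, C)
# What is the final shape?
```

Input: (13, 232, 24, 24) -> after flatten(2): (13, 232, 576) -> Output: (13, 576, 232)

Answer: (13, 576, 232)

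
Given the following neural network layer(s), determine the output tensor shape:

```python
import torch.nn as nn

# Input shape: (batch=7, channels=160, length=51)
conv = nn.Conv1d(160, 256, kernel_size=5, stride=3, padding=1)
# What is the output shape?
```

Input: (7, 160, 51) -> Output: (7, 256, 17)

Answer: (7, 256, 17)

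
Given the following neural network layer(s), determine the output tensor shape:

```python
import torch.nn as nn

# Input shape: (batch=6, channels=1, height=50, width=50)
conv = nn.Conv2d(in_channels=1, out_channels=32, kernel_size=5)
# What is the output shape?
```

Input: (6, 1, 50, 50) -> Output: (6, 32, 46, 46)

Answer: (6, 32, 46, 46)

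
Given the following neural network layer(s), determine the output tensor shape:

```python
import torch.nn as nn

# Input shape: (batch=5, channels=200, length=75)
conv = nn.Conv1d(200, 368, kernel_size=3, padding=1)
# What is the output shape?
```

Input: (5, 200, 75) -> Output: (5, 368, 75)

Answer: (5, 368, 75)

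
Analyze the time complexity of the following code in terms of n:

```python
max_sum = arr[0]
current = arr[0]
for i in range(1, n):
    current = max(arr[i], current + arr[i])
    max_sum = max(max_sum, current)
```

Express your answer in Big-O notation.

This is Kadane's algorithm for maximum subarray. Time complexity: O(n).

Answer: O(n)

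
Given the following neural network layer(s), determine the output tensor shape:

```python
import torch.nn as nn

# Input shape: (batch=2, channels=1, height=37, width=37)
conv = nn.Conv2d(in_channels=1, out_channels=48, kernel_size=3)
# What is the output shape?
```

Input: (2, 1, 37, 37) -> Output: (2, 48, 35, 35)

Answer: (2, 48, 35, 35)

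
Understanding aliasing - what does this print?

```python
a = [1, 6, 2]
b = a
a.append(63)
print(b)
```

Key concept: basic list aliasing.
Step by step:
`a = [1, 6, 2]` → a = [1, 6, 2]
`b = a` → b = [1, 6, 2] (same object as a)
`a.append(63)` → a = [1, 6, 2, 63] (same object as b); b = [1, 6, 2, 63] (same object as a)
`print(b)` → prints [1, 6, 2, 63]

Answer: [1, 6, 2, 63]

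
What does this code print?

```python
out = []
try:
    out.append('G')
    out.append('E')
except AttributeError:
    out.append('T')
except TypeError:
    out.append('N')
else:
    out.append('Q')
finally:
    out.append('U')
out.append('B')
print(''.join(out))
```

Execution trace: 'G' (try body) → 'E' (try body, no exception) → 'Q' (else) → 'U' (finally) → 'B' (after the try/except). Output: GEQUB

Answer: GEQUB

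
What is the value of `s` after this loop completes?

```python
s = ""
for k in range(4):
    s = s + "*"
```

Repeat '*' 4 times
`s` takes the values: "" → "*" → "**" → "***" → "****"

Answer: "****"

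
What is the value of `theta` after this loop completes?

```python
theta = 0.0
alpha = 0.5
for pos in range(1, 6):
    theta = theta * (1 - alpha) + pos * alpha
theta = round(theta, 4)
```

Moving average with lr=0.5
`theta` takes the values: 0.0 → 0.5 → 1.25 → 2.125 → 3.0625 → 4.03125 → 4.0312

Answer: 4.0312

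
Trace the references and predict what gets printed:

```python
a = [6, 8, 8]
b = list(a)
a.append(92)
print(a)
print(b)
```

Key concept: list() constructor creates copy.
Step by step:
`a = [6, 8, 8]` → a = [6, 8, 8]
`b = list(a)` → b = [6, 8, 8]
`a.append(92)` → a = [6, 8, 8, 92]
`print(a)` → prints [6, 8, 8, 92]
`print(b)` → prints [6, 8, 8]

Answer:
[6, 8, 8, 92]
[6, 8, 8]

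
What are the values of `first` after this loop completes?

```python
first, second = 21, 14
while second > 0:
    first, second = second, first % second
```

GCD of 21 and 14
`first` takes the values: 21 → 14 → 7

Answer: 7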